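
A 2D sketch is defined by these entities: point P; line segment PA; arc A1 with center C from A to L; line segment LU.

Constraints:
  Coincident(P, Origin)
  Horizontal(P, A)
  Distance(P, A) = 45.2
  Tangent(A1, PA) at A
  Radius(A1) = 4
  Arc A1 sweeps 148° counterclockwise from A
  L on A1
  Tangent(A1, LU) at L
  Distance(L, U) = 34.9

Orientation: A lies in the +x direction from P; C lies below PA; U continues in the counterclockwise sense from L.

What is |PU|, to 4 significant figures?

77.15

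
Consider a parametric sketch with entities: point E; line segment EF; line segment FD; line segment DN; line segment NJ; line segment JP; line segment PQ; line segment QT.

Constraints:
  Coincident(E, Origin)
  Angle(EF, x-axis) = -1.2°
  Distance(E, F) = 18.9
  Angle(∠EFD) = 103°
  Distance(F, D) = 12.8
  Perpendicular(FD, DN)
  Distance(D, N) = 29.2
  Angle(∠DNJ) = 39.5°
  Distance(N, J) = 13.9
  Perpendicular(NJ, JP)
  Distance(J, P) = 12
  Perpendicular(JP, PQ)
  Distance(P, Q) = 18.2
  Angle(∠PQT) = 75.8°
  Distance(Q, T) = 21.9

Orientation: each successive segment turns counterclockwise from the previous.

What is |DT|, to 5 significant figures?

35.122

JP ⟂ PQ, so PQ runs at 126.30°; with |PQ| = 18.2, Q = (0.85347, 29.746). ∠PQT = 75.8° gives QT at -129.50° from the x-axis; with |QT| = 21.9, T = (-13.077, 12.847). Then |DT| = |T − D| = 35.122.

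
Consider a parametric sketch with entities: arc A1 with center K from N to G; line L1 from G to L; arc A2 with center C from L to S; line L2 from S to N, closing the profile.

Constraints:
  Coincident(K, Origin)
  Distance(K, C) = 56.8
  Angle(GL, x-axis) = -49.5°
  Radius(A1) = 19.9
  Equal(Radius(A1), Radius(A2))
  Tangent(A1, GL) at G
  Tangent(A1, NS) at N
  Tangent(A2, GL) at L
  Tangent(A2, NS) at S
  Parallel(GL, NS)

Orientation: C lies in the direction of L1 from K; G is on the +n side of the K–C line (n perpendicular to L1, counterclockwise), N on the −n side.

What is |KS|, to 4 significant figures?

60.19

The slot axis is L1's direction at -49.5°, so u = (cos -49.5°, sin -49.5°) = (0.6494, -0.7604) and n = (−sin -49.5°, cos -49.5°) = (0.7604, 0.6494). K is at the origin and C lies 56.8 along u from K, so C = 56.8·u = (36.89, -43.19). Tangency of A1 to both parallel lines with radius 19.9 puts G and N at K ± 19.9·n: G = (15.13, 12.92), N = (-15.13, -12.92). Equal radii place L and S the same way about C: L = C + 19.9·n = (52.02, -30.27), S = C − 19.9·n = (21.76, -56.12). Then |KS| = |S − K| = 60.19.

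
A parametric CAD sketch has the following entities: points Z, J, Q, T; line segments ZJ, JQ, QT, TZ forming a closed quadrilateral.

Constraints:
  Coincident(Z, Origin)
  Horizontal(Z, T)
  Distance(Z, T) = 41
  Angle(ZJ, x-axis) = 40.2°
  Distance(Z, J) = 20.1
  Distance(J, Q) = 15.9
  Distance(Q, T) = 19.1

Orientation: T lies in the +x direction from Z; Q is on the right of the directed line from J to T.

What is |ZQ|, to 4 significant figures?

22.01

Checks: |JQ| = 15.90 ✓; |QT| = 19.10 ✓.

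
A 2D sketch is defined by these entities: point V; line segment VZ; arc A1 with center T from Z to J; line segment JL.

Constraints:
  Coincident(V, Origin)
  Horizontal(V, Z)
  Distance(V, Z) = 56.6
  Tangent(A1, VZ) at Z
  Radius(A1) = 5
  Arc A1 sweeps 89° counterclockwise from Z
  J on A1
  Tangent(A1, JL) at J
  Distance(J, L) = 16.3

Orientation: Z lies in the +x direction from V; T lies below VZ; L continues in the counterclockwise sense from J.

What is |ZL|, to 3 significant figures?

21.9

V is at the origin; V and Z share the same y with |VZ| = 56.6 and Z on the +x side, so Z = (56.6, 0.00). Since A1 is tangent to VZ there, TZ ⟂ VZ, so T = Z + (0, -5) = (56.6, -5.00). On A1, Z sits at bearing 90° from T; an 89° counterclockwise sweep puts J at bearing 179°, so J = T + 5.0·(cos 179°, sin 179°) = (51.6, -4.91). A1 meets JL tangentially, so TJ is at right angles to JL, so JL runs along (−sin 179°, cos 179°); with |JL| = 16.3, L = (51.3, -21.2). Then |ZL| = |L − Z| = 21.9.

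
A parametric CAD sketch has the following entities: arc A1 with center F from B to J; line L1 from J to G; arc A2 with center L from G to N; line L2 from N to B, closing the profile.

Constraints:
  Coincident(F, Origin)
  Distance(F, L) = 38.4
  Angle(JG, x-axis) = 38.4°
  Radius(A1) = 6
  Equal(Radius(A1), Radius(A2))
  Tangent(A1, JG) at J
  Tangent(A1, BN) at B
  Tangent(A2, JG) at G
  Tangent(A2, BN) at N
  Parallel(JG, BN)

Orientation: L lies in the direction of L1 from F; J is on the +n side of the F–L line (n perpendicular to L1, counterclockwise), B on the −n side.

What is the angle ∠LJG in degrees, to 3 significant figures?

8.88°

The slot axis is L1's direction at 38.4°, so u = (cos 38.4°, sin 38.4°) = (0.784, 0.621) and n = (−sin 38.4°, cos 38.4°) = (-0.621, 0.784). F is at the origin and L lies 38.4 along u from F, so L = 38.4·u = (30.1, 23.9). Tangency of A1 to both parallel lines with radius 6.0 puts J and B at F ± 6.0·n: J = (-3.73, 4.70), B = (3.73, -4.70). Equal radii place G and N the same way about L: G = L + 6.0·n = (26.4, 28.6), N = L − 6.0·n = (33.8, 19.1). Then cos ∠LJG = JL·JG / (|JL||JG|), giving 8.88°.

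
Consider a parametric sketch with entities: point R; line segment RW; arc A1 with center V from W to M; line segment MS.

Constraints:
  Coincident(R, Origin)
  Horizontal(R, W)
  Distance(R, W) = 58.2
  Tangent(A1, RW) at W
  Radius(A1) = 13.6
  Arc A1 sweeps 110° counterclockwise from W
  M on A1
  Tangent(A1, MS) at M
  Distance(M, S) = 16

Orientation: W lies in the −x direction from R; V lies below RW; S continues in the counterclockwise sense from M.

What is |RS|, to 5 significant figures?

73.479

On A1, W sits at bearing 90° from V; a 110° counterclockwise sweep puts M at bearing 200°, so M = V + 13.6·(cos 200°, sin 200°) = (-70.980, -18.251). Tangency of A1 to MS means the radius VM is perpendicular to MS, so MS runs along (−sin 200°, cos 200°); with |MS| = 16.0, S = (-65.507, -33.287). Then |RS| = |S − R| = 73.479.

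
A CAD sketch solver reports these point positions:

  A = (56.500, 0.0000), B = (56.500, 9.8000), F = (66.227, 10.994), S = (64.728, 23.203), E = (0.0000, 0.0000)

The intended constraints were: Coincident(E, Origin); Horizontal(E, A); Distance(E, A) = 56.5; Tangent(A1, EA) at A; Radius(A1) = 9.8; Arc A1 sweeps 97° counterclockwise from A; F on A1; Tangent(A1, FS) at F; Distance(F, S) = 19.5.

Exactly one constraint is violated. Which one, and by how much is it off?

Distance(F, S) = 19.5 — off by 7.20.

E = (0.00, 0.00) ✓; E.y = 0.00, A.y = 0.00 ✓; |EA| = 56.50 ✓; ∠(BA, AE) = 90.00° ✓; |BA| = 9.800 ✓; bearing(B→F) − bearing(B→A) = 97.00° ✓; |BF| = 9.800 ✓; ∠(BF, FS) = 90.00° ✓; |FS| = 12.30 ✗.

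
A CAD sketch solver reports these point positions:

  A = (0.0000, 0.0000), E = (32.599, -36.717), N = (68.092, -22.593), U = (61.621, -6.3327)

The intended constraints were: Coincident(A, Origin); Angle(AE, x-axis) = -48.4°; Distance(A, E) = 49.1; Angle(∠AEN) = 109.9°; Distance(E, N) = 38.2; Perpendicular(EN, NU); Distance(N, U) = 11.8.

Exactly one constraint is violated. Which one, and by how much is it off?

Distance(N, U) = 11.8 — off by 5.70.

A = (0.00, 0.00) ✓; AE at -48.40° ✓; |AE| = 49.10 ✓; ∠AEN = 109.9° ✓; |EN| = 38.20 ✓; ∠(EN, NU) = 90.00° ✓; |NU| = 17.50 ✗.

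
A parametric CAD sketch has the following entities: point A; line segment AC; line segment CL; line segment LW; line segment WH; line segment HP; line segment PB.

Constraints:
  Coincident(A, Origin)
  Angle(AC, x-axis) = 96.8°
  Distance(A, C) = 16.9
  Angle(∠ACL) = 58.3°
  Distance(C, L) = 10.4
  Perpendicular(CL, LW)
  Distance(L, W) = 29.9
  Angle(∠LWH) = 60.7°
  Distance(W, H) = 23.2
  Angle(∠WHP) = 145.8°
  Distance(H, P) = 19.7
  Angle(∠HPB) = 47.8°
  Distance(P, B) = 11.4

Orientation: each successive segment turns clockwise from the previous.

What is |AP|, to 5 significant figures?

30.621

A is at the origin; AC runs at 96.8° with length 16.9, so C = (-2.0010, 16.781). ∠ACL = 58.3° gives CL at -24.900° from the x-axis; with |CL| = 10.4, L = (7.4322, 12.402). The perpendicularity gives LW at right angles to CL, so LW runs at -114.90°; with |LW| = 29.9, W = (-5.1567, -14.718). ∠LWH = 60.7° gives WH at 125.80° from the x-axis; with |WH| = 23.2, H = (-18.728, 4.0984). ∠WHP = 145.8° gives HP at 91.600° from the x-axis; with |HP| = 19.7, P = (-19.278, 23.791). Then |AP| = |P − A| = 30.621.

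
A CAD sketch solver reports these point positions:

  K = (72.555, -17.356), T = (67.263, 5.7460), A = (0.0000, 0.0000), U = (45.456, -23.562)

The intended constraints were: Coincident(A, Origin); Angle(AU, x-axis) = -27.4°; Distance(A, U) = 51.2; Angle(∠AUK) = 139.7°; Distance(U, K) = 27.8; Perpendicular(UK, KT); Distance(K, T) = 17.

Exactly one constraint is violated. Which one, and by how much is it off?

Distance(K, T) = 17 — off by 6.70.

A = (0.00, 0.00) ✓; AU at -27.40° ✓; |AU| = 51.20 ✓; ∠AUK = 139.7° ✓; |UK| = 27.80 ✓; ∠(UK, KT) = 90.00° ✓; |KT| = 23.70 ✗.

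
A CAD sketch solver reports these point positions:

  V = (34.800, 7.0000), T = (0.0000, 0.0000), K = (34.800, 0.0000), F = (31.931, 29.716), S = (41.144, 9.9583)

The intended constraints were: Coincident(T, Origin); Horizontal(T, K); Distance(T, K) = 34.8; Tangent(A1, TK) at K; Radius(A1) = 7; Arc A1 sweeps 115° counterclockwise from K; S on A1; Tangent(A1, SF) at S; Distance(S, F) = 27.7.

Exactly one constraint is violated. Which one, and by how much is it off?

Distance(S, F) = 27.7 — off by 5.90.

T = (0.00, 0.00) ✓; T.y = 0.00, K.y = 0.00 ✓; |TK| = 34.80 ✓; ∠(VK, KT) = 90.00° ✓; |VK| = 7.000 ✓; bearing(V→S) − bearing(V→K) = 115.0° ✓; |VS| = 7.000 ✓; ∠(VS, SF) = 90.00° ✓; |SF| = 21.80 ✗.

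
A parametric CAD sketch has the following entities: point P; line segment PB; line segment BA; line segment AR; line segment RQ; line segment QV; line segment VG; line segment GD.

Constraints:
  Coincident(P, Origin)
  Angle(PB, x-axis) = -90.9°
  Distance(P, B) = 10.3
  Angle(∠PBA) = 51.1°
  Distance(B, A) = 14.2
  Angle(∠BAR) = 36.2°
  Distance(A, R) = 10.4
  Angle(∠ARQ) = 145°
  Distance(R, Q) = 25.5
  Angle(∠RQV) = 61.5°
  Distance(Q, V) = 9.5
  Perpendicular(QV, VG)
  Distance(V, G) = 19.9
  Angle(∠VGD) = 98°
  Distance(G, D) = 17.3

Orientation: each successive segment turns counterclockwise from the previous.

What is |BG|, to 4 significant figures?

7.729

P is at the origin; PB runs at -90.9° with length 10.3, so B = (-0.1618, -10.30). ∠PBA = 51.1° gives BA at 38.00° from the x-axis; with |BA| = 14.2, A = (11.03, -1.556). ∠BAR = 36.2° gives AR at -178.2° from the x-axis; with |AR| = 10.4, R = (0.6331, -1.883). ∠ARQ = 145.0° gives RQ at -143.2° from the x-axis; with |RQ| = 25.5, Q = (-19.79, -17.16). ∠RQV = 61.5° gives QV at -24.70° from the x-axis; with |QV| = 9.5, V = (-11.15, -21.13). QV ⟂ VG, so VG runs at 65.30°; with |VG| = 19.9, G = (-2.839, -3.049). Then |BG| = |G − B| = 7.729.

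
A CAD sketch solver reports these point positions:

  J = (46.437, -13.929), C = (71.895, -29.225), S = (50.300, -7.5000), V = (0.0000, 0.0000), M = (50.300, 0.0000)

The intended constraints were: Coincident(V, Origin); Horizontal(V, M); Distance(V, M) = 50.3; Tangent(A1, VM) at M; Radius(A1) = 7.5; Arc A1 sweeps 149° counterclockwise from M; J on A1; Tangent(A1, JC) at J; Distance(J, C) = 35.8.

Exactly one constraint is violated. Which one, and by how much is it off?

Distance(J, C) = 35.8 — off by 6.10.

V = (0.00, 0.00) ✓; V.y = 0.00, M.y = 0.00 ✓; |VM| = 50.30 ✓; ∠(SM, MV) = 90.00° ✓; |SM| = 7.500 ✓; bearing(S→J) − bearing(S→M) = 149.0° ✓; |SJ| = 7.500 ✓; ∠(SJ, JC) = 90.00° ✓; |JC| = 29.70 ✗.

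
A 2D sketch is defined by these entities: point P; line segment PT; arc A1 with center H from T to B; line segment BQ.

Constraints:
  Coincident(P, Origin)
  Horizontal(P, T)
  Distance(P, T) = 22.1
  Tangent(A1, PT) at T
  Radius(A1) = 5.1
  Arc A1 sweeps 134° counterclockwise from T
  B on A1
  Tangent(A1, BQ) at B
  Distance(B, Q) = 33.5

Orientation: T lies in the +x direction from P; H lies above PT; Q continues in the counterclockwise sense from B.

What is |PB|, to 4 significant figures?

27.18

Tangency of A1 to PT means the radius HT is perpendicular to PT, so H = T + (0, 5.1) = (22.10, 5.100). On A1, T sits at bearing -90° from H; a 134° counterclockwise sweep puts B at bearing 44°, so B = H + 5.1·(cos 44°, sin 44°) = (25.77, 8.643). Then |PB| = |B − P| = 27.18.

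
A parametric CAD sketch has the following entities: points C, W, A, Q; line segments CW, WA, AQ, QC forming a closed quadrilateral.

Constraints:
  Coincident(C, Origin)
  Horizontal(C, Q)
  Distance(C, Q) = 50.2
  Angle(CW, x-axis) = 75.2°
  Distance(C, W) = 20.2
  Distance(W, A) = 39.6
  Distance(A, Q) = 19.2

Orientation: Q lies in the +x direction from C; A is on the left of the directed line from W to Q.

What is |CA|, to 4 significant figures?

48.38

Checks: CW at 75.20° ✓; |WA| = 39.60 ✓; |AQ| = 19.20 ✓.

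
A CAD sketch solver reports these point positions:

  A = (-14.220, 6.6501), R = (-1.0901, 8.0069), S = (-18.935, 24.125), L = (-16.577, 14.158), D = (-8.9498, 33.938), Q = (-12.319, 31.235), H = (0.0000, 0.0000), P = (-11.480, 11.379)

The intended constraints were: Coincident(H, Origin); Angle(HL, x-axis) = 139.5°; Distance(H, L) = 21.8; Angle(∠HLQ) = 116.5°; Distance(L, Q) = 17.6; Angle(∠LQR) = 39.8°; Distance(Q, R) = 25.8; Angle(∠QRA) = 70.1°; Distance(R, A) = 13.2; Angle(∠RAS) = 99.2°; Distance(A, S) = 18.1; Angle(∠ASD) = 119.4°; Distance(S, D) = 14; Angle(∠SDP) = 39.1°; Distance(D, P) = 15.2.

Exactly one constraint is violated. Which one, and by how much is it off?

Distance(D, P) = 15.2 — off by 7.50.

H = (0.00, 0.00) ✓; HL at 139.5° ✓; |HL| = 21.80 ✓; ∠HLQ = 116.5° ✓; |LQ| = 17.60 ✓; ∠LQR = 39.80° ✓; |QR| = 25.80 ✓; ∠QRA = 70.10° ✓; |RA| = 13.20 ✓; ∠RAS = 99.20° ✓; |AS| = 18.10 ✓; ∠ASD = 119.4° ✓; |SD| = 14.00 ✓; ∠SDP = 39.10° ✓; |DP| = 22.70 ✗.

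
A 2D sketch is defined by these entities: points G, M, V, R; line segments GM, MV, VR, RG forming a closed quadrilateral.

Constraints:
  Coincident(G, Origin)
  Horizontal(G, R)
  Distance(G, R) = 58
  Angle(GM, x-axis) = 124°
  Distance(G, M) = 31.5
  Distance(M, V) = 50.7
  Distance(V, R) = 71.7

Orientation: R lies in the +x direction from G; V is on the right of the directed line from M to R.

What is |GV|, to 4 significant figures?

25.79

G is at the origin; GR is horizontal with |GR| = 58.0 and R in +x, so R = (58.0, 0). GM runs at 124.0° with |GM| = 31.5, so M = (-17.61, 26.11). V is determined by |MV| = 50.7 and |VR| = 71.7 together: it lies at the intersection of circle(M, 50.7) and circle(R, 71.7). With |MR| = 80.00, the foot of the radical line on MR is 23.93 from M and the perpendicular offset is √(50.7² − 23.93²) = 44.70. Taking the right-of-MR solution: V = (-9.583, -23.95).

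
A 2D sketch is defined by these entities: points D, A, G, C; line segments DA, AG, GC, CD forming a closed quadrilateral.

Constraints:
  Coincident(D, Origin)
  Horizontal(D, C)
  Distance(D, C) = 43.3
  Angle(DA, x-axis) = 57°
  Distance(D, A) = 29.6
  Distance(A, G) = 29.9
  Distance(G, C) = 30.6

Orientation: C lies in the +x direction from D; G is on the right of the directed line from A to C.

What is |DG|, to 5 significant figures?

13.993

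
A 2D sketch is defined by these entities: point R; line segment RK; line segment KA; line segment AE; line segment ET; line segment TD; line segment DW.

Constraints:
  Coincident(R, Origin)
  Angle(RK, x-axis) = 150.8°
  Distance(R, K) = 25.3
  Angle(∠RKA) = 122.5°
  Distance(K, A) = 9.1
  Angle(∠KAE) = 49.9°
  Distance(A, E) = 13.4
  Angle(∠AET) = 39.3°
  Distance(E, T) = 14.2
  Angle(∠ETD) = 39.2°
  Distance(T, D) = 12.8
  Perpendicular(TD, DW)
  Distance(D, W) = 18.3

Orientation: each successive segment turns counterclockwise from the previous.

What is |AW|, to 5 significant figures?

22.896

R is at the origin; RK runs at 150.8° with length 25.3, so K = (-22.085, 12.343). ∠RKA = 122.5° gives KA at -151.70° from the x-axis; with |KA| = 9.1, A = (-30.097, 8.0286). ∠KAE = 49.9° gives AE at -21.600° from the x-axis; with |AE| = 13.4, E = (-17.638, 3.0958). ∠AET = 39.3° gives ET at 119.10° from the x-axis; with |ET| = 14.2, T = (-24.544, 15.503). ∠ETD = 39.2° gives TD at -100.10° from the x-axis; with |TD| = 12.8, D = (-26.789, 2.9017). TD ⟂ DW, so DW runs at -10.100°; with |DW| = 18.3, W = (-8.7725, -0.30751). Then |AW| = |W − A| = 22.896.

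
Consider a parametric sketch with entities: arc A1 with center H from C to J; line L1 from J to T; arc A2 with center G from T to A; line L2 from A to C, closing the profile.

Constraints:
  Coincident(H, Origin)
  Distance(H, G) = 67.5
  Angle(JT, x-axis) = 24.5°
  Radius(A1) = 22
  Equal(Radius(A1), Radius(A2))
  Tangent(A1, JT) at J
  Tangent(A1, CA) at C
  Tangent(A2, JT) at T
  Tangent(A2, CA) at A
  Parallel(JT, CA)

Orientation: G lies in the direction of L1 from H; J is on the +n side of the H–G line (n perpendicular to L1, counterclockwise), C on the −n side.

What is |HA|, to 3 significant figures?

71.0

The slot axis is L1's direction at 24.5°, so u = (cos 24.5°, sin 24.5°) = (0.910, 0.415) and n = (−sin 24.5°, cos 24.5°) = (-0.415, 0.910). H is at the origin and G lies 67.5 along u from H, so G = 67.5·u = (61.4, 28.0). Tangency of A1 to both parallel lines with radius 22.0 puts J and C at H ± 22.0·n: J = (-9.12, 20.0), C = (9.12, -20.0). Equal radii place T and A the same way about G: T = G + 22.0·n = (52.3, 48.0), A = G − 22.0·n = (70.5, 7.97). Then |HA| = |A − H| = 71.0.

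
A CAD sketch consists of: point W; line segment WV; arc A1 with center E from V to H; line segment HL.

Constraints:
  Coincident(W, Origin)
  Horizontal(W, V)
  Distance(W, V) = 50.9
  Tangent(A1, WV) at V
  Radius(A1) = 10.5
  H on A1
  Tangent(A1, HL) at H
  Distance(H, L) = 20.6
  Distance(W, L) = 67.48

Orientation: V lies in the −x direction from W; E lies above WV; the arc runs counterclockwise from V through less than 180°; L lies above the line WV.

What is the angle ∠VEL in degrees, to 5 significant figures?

158.40°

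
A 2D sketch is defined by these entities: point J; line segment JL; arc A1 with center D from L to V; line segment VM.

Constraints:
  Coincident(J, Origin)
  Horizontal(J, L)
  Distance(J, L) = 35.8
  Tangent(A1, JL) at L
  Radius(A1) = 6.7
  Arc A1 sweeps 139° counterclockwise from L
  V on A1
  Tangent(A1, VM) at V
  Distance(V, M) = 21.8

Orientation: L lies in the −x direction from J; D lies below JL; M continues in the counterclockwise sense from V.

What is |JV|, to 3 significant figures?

41.9

Since A1 is tangent to JL there, DL ⟂ JL, so D = L + (0, -6.7) = (-35.8, -6.70). On A1, L sits at bearing 90° from D; a 139° counterclockwise sweep puts V at bearing 229°, so V = D + 6.7·(cos 229°, sin 229°) = (-40.2, -11.8). Then |JV| = |V − J| = 41.9.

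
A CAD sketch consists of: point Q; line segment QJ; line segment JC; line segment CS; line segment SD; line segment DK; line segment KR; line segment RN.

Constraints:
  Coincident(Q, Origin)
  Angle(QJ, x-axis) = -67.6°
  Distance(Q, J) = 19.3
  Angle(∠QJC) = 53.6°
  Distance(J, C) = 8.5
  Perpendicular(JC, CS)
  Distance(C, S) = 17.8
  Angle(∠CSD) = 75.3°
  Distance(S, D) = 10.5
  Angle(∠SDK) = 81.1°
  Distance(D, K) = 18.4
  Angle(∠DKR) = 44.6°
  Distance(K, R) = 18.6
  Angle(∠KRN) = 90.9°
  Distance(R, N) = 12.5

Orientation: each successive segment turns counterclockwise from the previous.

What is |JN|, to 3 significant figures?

20.3

Q is at the origin; QJ runs at -67.6° with length 19.3, so J = (7.35, -17.8). ∠QJC = 53.6° gives JC at 58.8° from the x-axis; with |JC| = 8.5, C = (11.8, -10.6). JC is perpendicular to CS, so CS runs at 149°; with |CS| = 17.8, S = (-3.47, -1.35). ∠CSD = 75.3° gives SD at -106° from the x-axis; with |SD| = 10.5, D = (-6.45, -11.4). ∠SDK = 81.1° gives DK at -7.60° from the x-axis; with |DK| = 18.4, K = (11.8, -13.9). ∠DKR = 44.6° gives KR at 128° from the x-axis; with |KR| = 18.6, R = (0.389, 0.843). ∠KRN = 90.9° gives RN at -143° from the x-axis; with |RN| = 12.5, N = (-9.61, -6.66). Then |JN| = |N − J| = 20.3.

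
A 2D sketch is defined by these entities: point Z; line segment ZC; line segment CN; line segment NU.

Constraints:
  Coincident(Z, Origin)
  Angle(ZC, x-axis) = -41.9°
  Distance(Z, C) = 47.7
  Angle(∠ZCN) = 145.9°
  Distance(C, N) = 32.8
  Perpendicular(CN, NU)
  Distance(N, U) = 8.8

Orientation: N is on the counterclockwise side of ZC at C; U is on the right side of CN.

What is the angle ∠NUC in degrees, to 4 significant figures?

74.98°

Z is at the origin; ZC runs at -41.9° with length 47.7, so C = 47.7·(cos -41.9°, sin -41.9°) = (35.50, -31.86). ∠ZCN = 145.9°, so CN runs at -41.9° + (180° − 145.9°) = -7.800° from the x-axis; with |CN| = 32.8, N = C + 32.8·(cos -7.800°, sin -7.800°) = (68.00, -36.31). CN is perpendicular to NU; with |NU| = 8.8 on the right of CN, U = N + 8.8·(-0.1357, -0.9907) = (66.81, -45.03). Then cos ∠NUC = UN·UC / (|UN||UC|), giving 74.98°.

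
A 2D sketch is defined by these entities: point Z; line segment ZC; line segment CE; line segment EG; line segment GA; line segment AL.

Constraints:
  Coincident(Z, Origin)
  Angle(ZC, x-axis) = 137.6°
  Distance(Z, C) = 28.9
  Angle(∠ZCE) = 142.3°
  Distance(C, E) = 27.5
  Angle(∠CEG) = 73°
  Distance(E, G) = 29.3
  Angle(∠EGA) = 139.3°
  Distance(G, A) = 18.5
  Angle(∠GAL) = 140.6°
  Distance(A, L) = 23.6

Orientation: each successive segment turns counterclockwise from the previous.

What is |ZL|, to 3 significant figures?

17.5

Z is at the origin; ZC runs at 137.6° with length 28.9, so C = (-21.3, 19.5). ∠ZCE = 142.3° gives CE at 175° from the x-axis; with |CE| = 27.5, E = (-48.7, 21.7). ∠CEG = 73.0° gives EG at -77.7° from the x-axis; with |EG| = 29.3, G = (-42.5, -6.89). ∠EGA = 139.3° gives GA at -37.0° from the x-axis; with |GA| = 18.5, A = (-27.7, -18.0). ∠GAL = 140.6° gives AL at 2.40° from the x-axis; with |AL| = 23.6, L = (-4.15, -17.0). Then |ZL| = |L − Z| = 17.5.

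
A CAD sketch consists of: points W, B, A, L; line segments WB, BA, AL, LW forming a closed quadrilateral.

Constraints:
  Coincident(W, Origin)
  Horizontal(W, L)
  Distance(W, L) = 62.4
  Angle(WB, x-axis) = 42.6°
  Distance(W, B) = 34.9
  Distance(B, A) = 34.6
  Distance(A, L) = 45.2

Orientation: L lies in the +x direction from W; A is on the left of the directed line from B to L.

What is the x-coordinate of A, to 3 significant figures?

53.4

Checks: WB at 42.60° ✓; |BA| = 34.60 ✓; |AL| = 45.20 ✓.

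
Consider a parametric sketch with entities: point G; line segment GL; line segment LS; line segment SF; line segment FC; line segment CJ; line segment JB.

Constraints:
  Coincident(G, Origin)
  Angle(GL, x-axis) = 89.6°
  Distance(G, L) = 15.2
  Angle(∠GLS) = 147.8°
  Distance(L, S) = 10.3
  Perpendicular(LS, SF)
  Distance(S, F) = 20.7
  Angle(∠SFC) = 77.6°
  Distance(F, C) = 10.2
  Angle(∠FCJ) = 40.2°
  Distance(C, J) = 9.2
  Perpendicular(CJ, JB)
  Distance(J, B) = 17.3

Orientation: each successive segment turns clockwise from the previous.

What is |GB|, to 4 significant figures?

36.38

∠FCJ = 40.2° gives CJ at 85.20° from the x-axis; with |CJ| = 9.2, J = (16.65, 14.68). The perpendicularity gives JB at right angles to CJ, so JB runs at -4.800°; with |JB| = 17.3, B = (33.89, 13.23). Then |GB| = |B − G| = 36.38.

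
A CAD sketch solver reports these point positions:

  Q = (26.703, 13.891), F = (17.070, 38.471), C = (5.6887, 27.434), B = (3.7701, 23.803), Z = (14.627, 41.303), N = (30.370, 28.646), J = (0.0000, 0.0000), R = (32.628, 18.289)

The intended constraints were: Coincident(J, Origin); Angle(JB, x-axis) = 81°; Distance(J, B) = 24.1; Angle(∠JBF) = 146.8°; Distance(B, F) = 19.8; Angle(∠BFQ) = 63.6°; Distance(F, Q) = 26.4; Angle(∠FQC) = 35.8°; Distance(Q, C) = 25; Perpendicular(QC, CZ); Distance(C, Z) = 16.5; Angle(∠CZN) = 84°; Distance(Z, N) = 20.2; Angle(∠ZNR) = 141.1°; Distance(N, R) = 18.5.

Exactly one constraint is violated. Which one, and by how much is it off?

Distance(N, R) = 18.5 — off by 7.90.

J = (0.00, 0.00) ✓; JB at 81.00° ✓; |JB| = 24.10 ✓; ∠JBF = 146.8° ✓; |BF| = 19.80 ✓; ∠BFQ = 63.60° ✓; |FQ| = 26.40 ✓; ∠FQC = 35.80° ✓; |QC| = 25.00 ✓; ∠(QC, CZ) = 90.00° ✓; |CZ| = 16.50 ✓; ∠CZN = 84.00° ✓; |ZN| = 20.20 ✓; ∠ZNR = 141.1° ✓; |NR| = 10.60 ✗.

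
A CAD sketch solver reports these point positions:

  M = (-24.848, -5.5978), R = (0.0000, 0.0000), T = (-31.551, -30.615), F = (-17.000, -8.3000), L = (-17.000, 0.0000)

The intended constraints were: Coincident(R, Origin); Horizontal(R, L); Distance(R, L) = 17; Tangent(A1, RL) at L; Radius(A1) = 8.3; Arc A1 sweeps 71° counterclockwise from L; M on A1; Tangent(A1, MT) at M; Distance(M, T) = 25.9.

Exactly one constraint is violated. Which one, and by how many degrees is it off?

Tangent(A1, MT) at M — off by 4.00°.

R = (0.00, 0.00) ✓; R.y = 0.00, L.y = 0.00 ✓; |RL| = 17.00 ✓; ∠(FL, LR) = 90.00° ✓; |FL| = 8.300 ✓; bearing(F→M) − bearing(F→L) = 71.00° ✓; |FM| = 8.300 ✓; ∠(FM, MT) = 86.00° ✗; |MT| = 25.90 ✓.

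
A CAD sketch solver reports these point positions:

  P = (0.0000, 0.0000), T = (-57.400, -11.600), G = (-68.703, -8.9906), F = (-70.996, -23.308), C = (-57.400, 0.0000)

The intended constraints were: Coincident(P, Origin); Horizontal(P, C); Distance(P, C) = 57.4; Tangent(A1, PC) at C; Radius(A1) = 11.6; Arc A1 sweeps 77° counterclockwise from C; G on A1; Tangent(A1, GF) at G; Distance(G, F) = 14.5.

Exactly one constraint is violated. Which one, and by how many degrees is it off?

Tangent(A1, GF) at G — off by 3.90°.

P = (0.00, 0.00) ✓; P.y = 0.00, C.y = 0.00 ✓; |PC| = 57.40 ✓; ∠(TC, CP) = 90.00° ✓; |TC| = 11.60 ✓; bearing(T→G) − bearing(T→C) = 77.00° ✓; |TG| = 11.60 ✓; ∠(TG, GF) = 86.10° ✗; |GF| = 14.50 ✓.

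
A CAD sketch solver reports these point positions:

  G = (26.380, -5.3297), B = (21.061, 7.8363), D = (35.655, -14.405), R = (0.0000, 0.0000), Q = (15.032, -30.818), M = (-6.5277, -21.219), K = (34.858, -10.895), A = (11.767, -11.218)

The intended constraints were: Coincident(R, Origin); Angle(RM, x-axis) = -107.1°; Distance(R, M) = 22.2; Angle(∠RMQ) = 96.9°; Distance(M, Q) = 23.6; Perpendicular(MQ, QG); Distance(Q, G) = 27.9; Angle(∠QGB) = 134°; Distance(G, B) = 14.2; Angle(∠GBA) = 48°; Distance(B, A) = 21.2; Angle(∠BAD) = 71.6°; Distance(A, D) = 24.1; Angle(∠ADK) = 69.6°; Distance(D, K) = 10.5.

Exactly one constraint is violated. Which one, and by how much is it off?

Distance(D, K) = 10.5 — off by 6.90.

R = (0.00, 0.00) ✓; RM at -107.1° ✓; |RM| = 22.20 ✓; ∠RMQ = 96.90° ✓; |MQ| = 23.60 ✓; ∠(MQ, QG) = 90.00° ✓; |QG| = 27.90 ✓; ∠QGB = 134.0° ✓; |GB| = 14.20 ✓; ∠GBA = 48.00° ✓; |BA| = 21.20 ✓; ∠BAD = 71.60° ✓; |AD| = 24.10 ✓; ∠ADK = 69.61° ✓; |DK| = 3.599 ✗.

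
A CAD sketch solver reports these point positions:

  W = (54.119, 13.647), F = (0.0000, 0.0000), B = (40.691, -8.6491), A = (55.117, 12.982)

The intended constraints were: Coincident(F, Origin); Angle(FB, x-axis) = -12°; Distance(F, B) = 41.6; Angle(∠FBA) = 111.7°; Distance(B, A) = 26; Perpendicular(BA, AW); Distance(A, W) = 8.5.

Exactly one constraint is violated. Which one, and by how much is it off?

Distance(A, W) = 8.5 — off by 7.30.

F = (0.00, 0.00) ✓; FB at -12.00° ✓; |FB| = 41.60 ✓; ∠FBA = 111.7° ✓; |BA| = 26.00 ✓; ∠(BA, AW) = 90.02° ✓; |AW| = 1.199 ✗.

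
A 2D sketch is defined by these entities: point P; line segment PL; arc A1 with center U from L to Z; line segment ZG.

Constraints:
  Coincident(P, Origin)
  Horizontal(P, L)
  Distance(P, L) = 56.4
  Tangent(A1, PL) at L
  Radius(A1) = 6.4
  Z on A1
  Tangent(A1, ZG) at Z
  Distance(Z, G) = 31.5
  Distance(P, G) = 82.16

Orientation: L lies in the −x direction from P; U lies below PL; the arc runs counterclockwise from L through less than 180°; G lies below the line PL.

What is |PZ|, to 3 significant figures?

62.3

Checks: |UZ| = 6.400 ✓; ∠(UZ, ZG) = 90.00° ✓; |ZG| = 31.50 ✓; |PG| = 82.16 ✓.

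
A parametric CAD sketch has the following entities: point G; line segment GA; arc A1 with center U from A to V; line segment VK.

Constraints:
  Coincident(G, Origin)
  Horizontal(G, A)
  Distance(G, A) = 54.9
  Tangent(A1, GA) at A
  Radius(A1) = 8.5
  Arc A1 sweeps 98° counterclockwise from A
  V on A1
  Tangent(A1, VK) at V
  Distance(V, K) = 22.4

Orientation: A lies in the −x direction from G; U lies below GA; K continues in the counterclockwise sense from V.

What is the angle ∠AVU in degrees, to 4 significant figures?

41.00°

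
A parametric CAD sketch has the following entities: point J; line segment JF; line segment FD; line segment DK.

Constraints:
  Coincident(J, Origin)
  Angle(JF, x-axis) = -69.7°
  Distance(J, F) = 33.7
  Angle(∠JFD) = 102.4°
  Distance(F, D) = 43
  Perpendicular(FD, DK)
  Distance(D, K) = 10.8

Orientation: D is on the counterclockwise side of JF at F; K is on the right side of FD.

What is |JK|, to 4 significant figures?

66.59

J is at the origin; JF runs at -69.7° with length 33.7, so F = 33.7·(cos -69.7°, sin -69.7°) = (11.69, -31.61). ∠JFD = 102.4°, so FD runs at -69.7° + (180° − 102.4°) = 7.900° from the x-axis; with |FD| = 43.0, D = F + 43.0·(cos 7.900°, sin 7.900°) = (54.28, -25.70). The perpendicularity gives DK at right angles to FD; with |DK| = 10.8 on the right of FD, K = D + 10.8·(0.1374, -0.9905) = (55.77, -36.39). Then |JK| = |K − J| = 66.59.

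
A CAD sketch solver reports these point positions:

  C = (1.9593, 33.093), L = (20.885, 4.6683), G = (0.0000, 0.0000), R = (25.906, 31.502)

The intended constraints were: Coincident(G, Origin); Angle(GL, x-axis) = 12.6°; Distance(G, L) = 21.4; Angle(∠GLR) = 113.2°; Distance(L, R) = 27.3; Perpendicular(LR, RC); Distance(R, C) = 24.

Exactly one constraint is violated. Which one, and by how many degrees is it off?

Perpendicular(LR, RC) — off by 6.80°.

G = (0.00, 0.00) ✓; GL at 12.60° ✓; |GL| = 21.40 ✓; ∠GLR = 113.2° ✓; |LR| = 27.30 ✓; ∠(LR, RC) = 96.80° ✗; |RC| = 24.00 ✓.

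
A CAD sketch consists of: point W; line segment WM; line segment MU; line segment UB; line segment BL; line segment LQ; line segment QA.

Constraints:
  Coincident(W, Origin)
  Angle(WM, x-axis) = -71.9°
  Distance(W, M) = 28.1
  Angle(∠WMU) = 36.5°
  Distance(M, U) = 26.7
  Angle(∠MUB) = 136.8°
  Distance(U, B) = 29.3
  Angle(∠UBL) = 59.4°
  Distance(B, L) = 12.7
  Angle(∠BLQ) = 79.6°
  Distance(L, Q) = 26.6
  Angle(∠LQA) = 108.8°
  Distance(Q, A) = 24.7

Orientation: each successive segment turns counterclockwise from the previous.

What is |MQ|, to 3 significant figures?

33.3

W is at the origin; WM runs at -71.9° with length 28.1, so M = (8.73, -26.7). ∠WMU = 36.5° gives MU at 71.6° from the x-axis; with |MU| = 26.7, U = (17.2, -1.37). ∠MUB = 136.8° gives UB at 115° from the x-axis; with |UB| = 29.3, B = (4.87, 25.2). ∠UBL = 59.4° gives BL at -125° from the x-axis; with |BL| = 12.7, L = (-2.34, 14.8). ∠BLQ = 79.6° gives LQ at -24.2° from the x-axis; with |LQ| = 26.6, Q = (21.9, 3.87). Then |MQ| = |Q − M| = 33.3.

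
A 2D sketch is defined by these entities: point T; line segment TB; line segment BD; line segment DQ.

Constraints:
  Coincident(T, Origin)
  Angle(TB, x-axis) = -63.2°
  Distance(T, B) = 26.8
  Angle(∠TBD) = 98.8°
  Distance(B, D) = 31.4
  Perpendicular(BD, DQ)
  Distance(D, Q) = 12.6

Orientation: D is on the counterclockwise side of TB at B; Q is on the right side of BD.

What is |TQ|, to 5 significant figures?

52.800

T is at the origin; TB runs at -63.2° with length 26.8, so B = 26.8·(cos -63.2°, sin -63.2°) = (12.084, -23.921). ∠TBD = 98.8°, so BD runs at -63.2° + (180° − 98.8°) = 18.000° from the x-axis; with |BD| = 31.4, D = B + 31.4·(cos 18.000°, sin 18.000°) = (41.947, -14.218). The perpendicularity gives DQ at right angles to BD; with |DQ| = 12.6 on the right of BD, Q = D + 12.6·(0.30902, -0.95106) = (45.840, -26.201). Then |TQ| = |Q − T| = 52.800.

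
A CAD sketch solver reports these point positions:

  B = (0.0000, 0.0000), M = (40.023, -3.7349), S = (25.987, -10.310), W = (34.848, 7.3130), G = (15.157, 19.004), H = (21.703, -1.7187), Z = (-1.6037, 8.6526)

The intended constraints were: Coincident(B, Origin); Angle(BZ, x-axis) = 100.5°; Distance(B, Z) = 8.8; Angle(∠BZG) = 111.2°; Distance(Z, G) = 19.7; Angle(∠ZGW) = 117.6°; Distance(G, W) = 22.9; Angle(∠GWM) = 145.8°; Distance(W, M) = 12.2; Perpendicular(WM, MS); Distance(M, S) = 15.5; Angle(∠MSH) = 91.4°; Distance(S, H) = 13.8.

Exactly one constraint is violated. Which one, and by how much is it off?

Distance(S, H) = 13.8 — off by 4.20.

B = (0.00, 0.00) ✓; BZ at 100.5° ✓; |BZ| = 8.800 ✓; ∠BZG = 111.2° ✓; |ZG| = 19.70 ✓; ∠ZGW = 117.6° ✓; |GW| = 22.90 ✓; ∠GWM = 145.8° ✓; |WM| = 12.20 ✓; ∠(WM, MS) = 90.00° ✓; |MS| = 15.50 ✓; ∠MSH = 91.40° ✓; |SH| = 9.600 ✗.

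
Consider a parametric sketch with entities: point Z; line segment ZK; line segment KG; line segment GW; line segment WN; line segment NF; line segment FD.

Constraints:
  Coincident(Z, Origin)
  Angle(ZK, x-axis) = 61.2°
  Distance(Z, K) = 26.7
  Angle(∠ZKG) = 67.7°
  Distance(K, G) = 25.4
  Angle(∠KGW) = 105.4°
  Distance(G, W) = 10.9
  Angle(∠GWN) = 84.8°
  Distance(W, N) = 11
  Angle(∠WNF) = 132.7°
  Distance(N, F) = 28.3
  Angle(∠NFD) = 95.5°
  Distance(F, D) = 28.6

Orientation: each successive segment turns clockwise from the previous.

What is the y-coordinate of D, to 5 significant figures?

33.901

Z is at the origin; ZK runs at 61.2° with length 26.7, so K = (12.863, 23.397). ∠ZKG = 67.7° gives KG at -51.100° from the x-axis; with |KG| = 25.4, G = (28.813, 3.6300). ∠KGW = 105.4° gives GW at -125.70° from the x-axis; with |GW| = 10.9, W = (22.452, -5.2217). ∠GWN = 84.8° gives WN at 139.10° from the x-axis; with |WN| = 11.0, N = (14.138, 1.9805). ∠WNF = 132.7° gives NF at 91.800° from the x-axis; with |NF| = 28.3, F = (13.249, 30.266). ∠NFD = 95.5° gives FD at 7.3000° from the x-axis; with |FD| = 28.6, D = (41.617, 33.901). So D.y = 33.901.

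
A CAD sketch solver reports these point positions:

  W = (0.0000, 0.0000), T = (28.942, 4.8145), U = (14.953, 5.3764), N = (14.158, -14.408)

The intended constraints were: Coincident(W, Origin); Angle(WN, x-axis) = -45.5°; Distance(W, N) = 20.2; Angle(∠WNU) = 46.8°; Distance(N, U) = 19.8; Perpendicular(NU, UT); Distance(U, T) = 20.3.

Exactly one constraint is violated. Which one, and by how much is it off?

Distance(U, T) = 20.3 — off by 6.30.

W = (0.00, 0.00) ✓; WN at -45.50° ✓; |WN| = 20.20 ✓; ∠WNU = 46.80° ✓; |NU| = 19.80 ✓; ∠(NU, UT) = 90.00° ✓; |UT| = 14.00 ✗.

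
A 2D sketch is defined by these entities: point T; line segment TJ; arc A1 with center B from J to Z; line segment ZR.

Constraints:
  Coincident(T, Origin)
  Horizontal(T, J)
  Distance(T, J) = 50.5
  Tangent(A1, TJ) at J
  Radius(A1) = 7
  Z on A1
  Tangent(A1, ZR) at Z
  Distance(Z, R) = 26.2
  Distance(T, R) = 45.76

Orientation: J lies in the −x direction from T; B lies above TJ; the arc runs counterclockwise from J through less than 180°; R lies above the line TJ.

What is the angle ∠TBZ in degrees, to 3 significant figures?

11.7°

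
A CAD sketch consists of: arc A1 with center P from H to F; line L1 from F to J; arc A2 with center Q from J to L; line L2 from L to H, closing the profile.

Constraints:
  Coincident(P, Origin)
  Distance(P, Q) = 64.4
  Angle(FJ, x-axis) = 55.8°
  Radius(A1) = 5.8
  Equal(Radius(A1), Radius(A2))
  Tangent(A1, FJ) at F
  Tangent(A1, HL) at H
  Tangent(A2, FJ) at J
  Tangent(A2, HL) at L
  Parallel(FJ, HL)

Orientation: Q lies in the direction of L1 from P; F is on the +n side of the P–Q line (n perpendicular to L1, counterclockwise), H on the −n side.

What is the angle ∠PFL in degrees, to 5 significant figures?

79.789°

The slot axis is L1's direction at 55.8°, so u = (cos 55.8°, sin 55.8°) = (0.56208, 0.82708) and n = (−sin 55.8°, cos 55.8°) = (-0.82708, 0.56208). P is at the origin and Q lies 64.4 along u from P, so Q = 64.4·u = (36.198, 53.264). Tangency of A1 to both parallel lines with radius 5.8 puts F and H at P ± 5.8·n: F = (-4.7971, 3.2601), H = (4.7971, -3.2601). Equal radii place J and L the same way about Q: J = Q + 5.8·n = (31.401, 56.524), L = Q − 5.8·n = (40.995, 50.004). Then cos ∠PFL = FP·FL / (|FP||FL|), giving 79.789°.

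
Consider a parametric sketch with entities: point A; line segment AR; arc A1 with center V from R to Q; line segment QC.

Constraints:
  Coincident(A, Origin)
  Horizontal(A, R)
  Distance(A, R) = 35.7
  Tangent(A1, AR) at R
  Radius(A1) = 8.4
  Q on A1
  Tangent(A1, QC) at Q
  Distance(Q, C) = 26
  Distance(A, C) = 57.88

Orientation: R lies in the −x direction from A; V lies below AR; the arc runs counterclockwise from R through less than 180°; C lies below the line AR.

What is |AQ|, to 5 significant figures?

44.619

Checks: A = (0.00, 0.00) ✓; |VQ| = 8.400 ✓; ∠(VQ, QC) = 90.00° ✓; |QC| = 26.00 ✓; |AC| = 57.88 ✓.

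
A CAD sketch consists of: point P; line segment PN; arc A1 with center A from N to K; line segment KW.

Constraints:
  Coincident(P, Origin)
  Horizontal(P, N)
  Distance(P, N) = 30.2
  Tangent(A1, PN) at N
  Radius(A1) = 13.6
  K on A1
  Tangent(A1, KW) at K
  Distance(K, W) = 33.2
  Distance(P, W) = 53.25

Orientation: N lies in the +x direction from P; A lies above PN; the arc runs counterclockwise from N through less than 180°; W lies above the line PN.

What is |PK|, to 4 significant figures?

46.53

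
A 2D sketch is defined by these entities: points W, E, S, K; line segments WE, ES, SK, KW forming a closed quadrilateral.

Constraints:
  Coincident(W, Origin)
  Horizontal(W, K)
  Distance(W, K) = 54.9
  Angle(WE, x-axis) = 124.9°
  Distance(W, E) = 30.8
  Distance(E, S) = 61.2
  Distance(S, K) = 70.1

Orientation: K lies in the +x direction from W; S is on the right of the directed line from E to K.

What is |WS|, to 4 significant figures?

35.32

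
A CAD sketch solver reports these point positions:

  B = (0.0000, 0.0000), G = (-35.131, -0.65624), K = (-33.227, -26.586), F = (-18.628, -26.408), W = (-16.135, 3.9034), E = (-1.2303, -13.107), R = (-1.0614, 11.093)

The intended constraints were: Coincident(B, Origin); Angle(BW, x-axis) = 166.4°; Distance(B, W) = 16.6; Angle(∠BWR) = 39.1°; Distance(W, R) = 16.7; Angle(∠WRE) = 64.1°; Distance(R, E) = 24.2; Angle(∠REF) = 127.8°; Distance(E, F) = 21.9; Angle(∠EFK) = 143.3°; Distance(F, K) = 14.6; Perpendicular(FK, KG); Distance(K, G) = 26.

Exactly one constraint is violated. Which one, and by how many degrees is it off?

Perpendicular(FK, KG) — off by 3.50°.

B = (0.00, 0.00) ✓; BW at 166.4° ✓; |BW| = 16.60 ✓; ∠BWR = 39.10° ✓; |WR| = 16.70 ✓; ∠WRE = 64.10° ✓; |RE| = 24.20 ✓; ∠REF = 127.8° ✓; |EF| = 21.90 ✓; ∠EFK = 143.3° ✓; |FK| = 14.60 ✓; ∠(FK, KG) = 86.50° ✗; |KG| = 26.00 ✓.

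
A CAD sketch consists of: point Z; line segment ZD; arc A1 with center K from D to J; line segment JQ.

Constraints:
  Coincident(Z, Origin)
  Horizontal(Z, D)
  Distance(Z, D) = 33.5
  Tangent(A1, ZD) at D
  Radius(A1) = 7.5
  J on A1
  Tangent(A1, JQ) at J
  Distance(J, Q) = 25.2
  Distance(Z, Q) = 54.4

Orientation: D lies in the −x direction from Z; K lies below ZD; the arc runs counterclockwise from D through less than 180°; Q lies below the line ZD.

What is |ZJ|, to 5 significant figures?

41.436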